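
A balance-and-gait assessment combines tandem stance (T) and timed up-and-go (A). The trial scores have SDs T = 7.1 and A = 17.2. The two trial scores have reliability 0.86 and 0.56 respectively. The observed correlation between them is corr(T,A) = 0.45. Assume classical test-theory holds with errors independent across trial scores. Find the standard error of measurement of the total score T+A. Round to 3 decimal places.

Var(total) = 346.25 + 109.908 = 456.158.
True-score variance = 209.023 + 109.908 = 318.931, so reliability = 0.6992.
Error variance = 456.158 − 318.931 = 137.227; SEM = √137.227 = 11.714.

11.714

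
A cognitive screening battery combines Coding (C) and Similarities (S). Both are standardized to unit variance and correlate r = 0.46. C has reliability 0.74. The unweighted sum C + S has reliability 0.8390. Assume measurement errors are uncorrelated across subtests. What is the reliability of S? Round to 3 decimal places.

0.790

Var(C+S) = 2 + 2·0.46 = 2.920.
True-score variance = ρ_C + ρ_S + 2·0.46, so 0.8390 = (0.74 + ρ_S + 0.92) / 2.920.
ρ_S = 0.8390·2.920 − 0.74 − 0.92 = 0.790.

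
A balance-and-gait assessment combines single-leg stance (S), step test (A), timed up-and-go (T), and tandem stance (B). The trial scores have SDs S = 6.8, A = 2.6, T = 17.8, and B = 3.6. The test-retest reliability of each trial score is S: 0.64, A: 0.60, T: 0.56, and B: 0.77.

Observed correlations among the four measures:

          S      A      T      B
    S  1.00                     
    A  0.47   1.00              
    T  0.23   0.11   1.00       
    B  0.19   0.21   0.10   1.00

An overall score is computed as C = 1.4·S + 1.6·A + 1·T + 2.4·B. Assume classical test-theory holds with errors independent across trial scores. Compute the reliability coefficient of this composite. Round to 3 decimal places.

0.723

Var(C) = 1.4²·6.8² + 1.6²·2.6² + 17.8² + 2.4²·3.6² + 2·[2.24·6.8·2.6·0.47 + 1.4·6.8·17.8·0.23 + 3.36·6.8·3.6·0.19 + 1.6·2.6·17.8·0.11 + 3.84·2.6·3.6·0.21 + 2.4·17.8·3.6·0.10] = 499.426 + 208.578 = 708.003.
Under uncorrelated errors the observed covariances equal the true-score covariances, so only the own-variance terms attenuate.
True-score variance = [1.4²·6.8²·0.64 + 1.6²·2.6²·0.60 + 17.8²·0.56 + 2.4²·3.6²·0.77] + 208.578 = 303.297 + 208.578 = 511.875.
Reliability = 511.875 / 708.003 = 0.723.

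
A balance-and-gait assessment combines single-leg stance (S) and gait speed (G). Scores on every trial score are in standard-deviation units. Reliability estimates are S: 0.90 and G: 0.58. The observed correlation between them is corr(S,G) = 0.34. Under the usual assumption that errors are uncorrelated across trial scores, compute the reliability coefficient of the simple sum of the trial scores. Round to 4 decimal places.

Var(S+G) = 2 + 2·[0.34] = 2 + 0.68 = 2.68.
Because errors are independent across components, Cov(Tᵢ,Tⱼ) = Cov(Xᵢ,Xⱼ); the off-diagonal part of the true-score variance is the same as above.
True-score variance = [0.90 + 0.58] + 0.68 = 1.48 + 0.68 = 2.16.
Reliability = 2.16 / 2.68 = 0.8060.

0.8060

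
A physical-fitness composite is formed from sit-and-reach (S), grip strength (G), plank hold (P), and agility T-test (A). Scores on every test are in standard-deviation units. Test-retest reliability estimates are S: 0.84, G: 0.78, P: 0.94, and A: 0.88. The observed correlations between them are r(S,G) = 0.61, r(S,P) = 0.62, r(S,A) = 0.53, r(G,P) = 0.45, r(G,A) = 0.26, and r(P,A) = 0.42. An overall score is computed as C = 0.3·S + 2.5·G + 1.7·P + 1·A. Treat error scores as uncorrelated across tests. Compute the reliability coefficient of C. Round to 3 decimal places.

0.910

Var(C) = 0.3² + 2.5² + 1.7² + 1 + 2·[0.75·0.61 + 0.51·0.62 + 0.3·0.53 + 4.25·0.45 + 2.5·0.26 + 1.7·0.42] = 10.23 + 8.4184 = 18.6484.
Under uncorrelated errors the observed covariances equal the true-score covariances, so only the own-variance terms attenuate.
True-score variance = [0.3²·0.84 + 2.5²·0.78 + 1.7²·0.94 + 0.88] + 8.4184 = 8.5472 + 8.4184 = 16.9656.
Reliability = 16.9656 / 18.6484 = 0.910.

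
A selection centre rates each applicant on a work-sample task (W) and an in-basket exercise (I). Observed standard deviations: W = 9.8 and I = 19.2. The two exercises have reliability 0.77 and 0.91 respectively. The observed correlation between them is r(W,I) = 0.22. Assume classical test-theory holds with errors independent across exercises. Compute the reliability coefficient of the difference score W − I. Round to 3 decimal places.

0.855

Var(W−I) = 9.8² + 19.2² − 2·9.8·19.2·0.22 = 464.68 − 82.7904 = 381.89.
Because errors are independent across components, Cov(Tᵢ,Tⱼ) = Cov(Xᵢ,Xⱼ); the off-diagonal part of the true-score variance is the same as above.
True-score variance = [9.8²·0.77 + 19.2²·0.91] − 82.7904 = 409.413 − 82.7904 = 326.623.
Reliability = 326.623 / 381.89 = 0.855.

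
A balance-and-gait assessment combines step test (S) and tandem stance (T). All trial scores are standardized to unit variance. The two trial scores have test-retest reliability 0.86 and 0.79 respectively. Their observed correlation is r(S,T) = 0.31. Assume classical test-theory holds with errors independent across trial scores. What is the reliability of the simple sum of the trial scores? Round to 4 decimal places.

0.8664

Var(S+T) = 2 + 2·[0.31] = 2 + 0.62 = 2.62.
Because errors are independent across components, Cov(Tᵢ,Tⱼ) = Cov(Xᵢ,Xⱼ); the off-diagonal part of the true-score variance is the same as above.
True-score variance = [0.86 + 0.79] + 0.62 = 1.65 + 0.62 = 2.27.
Reliability = 2.27 / 2.62 = 0.8664.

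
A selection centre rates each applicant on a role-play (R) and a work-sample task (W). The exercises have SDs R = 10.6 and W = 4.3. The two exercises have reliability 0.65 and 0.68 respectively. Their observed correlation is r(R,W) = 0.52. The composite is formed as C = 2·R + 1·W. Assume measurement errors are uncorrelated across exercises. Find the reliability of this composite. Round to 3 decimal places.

Var(C) = 2²·10.6² + 4.3² + 2·[2·10.6·4.3·0.52] = 467.93 + 94.8064 = 562.736.
Because errors are independent across components, Cov(Tᵢ,Tⱼ) = Cov(Xᵢ,Xⱼ); the off-diagonal part of the true-score variance is the same as above.
True-score variance = [2²·10.6²·0.65 + 4.3²·0.68] + 94.8064 = 304.709 + 94.8064 = 399.516.
Reliability = 399.516 / 562.736 = 0.710.

0.710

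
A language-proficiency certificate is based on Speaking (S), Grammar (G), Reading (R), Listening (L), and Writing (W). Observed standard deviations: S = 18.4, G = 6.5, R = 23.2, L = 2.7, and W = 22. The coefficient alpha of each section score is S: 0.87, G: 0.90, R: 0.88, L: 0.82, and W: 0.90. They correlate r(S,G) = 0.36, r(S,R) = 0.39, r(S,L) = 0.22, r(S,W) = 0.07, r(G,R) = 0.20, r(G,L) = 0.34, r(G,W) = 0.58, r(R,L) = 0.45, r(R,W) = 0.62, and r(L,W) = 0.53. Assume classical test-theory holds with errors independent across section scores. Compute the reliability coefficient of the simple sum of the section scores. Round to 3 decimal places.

Var(S+G+R+L+W) = 18.4² + 6.5² + 23.2² + 2.7² + 22² + 2·[18.4·6.5·0.36 + 18.4·23.2·0.39 + 18.4·2.7·0.22 + 18.4·22·0.07 + 6.5·23.2·0.20 + 6.5·2.7·0.34 + 6.5·22·0.58 + 23.2·2.7·0.45 + 23.2·22·0.62 + 2.7·22·0.53] = 1410.34 + 1487.98 = 2898.32.
Under uncorrelated errors the observed covariances equal the true-score covariances, so only the own-variance terms attenuate.
True-score variance = [18.4²·0.87 + 6.5²·0.90 + 23.2²·0.88 + 2.7²·0.82 + 22²·0.90] + 1487.98 = 1247.8 + 1487.98 = 2735.78.
Reliability = 2735.78 / 2898.32 = 0.944.

0.944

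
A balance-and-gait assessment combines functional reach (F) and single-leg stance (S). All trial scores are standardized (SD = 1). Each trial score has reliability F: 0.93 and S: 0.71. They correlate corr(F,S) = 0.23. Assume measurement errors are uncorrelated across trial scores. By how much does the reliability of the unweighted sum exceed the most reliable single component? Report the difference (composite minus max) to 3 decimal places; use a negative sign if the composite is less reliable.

-0.076

Var(sum) = 2 + 0.46 = 2.46; true-score variance = 1.64 + 0.46 = 2.1; composite reliability = 0.8537.
Max component reliability = 0.9300.
Difference = 0.8537 − 0.9300 = -0.076.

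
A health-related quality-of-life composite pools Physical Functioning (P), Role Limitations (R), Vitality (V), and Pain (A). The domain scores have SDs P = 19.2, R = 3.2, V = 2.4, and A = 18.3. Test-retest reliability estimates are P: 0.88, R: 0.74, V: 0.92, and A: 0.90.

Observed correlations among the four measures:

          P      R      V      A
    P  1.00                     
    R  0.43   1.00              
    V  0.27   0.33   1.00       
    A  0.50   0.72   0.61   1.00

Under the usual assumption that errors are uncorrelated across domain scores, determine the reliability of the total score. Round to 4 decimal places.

Var(P+R+V+A) = 19.2² + 3.2² + 2.4² + 18.3² + 2·[19.2·3.2·0.43 + 19.2·2.4·0.27 + 19.2·18.3·0.50 + 3.2·2.4·0.33 + 3.2·18.3·0.72 + 2.4·18.3·0.61] = 719.53 + 572.059 = 1291.59.
Because errors are independent across components, Cov(Tᵢ,Tⱼ) = Cov(Xᵢ,Xⱼ); the off-diagonal part of the true-score variance is the same as above.
True-score variance = [19.2²·0.88 + 3.2²·0.74 + 2.4²·0.92 + 18.3²·0.90] + 572.059 = 638.681 + 572.059 = 1210.74.
Reliability = 1210.74 / 1291.59 = 0.9374.

0.9374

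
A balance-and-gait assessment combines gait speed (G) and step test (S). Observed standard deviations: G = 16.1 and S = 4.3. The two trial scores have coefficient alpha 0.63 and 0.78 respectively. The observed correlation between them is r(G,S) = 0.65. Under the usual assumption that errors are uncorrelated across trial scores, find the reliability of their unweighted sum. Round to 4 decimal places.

Var(G+S) = 16.1² + 4.3² + 2·[16.1·4.3·0.65] = 277.7 + 89.999 = 367.699.
Under uncorrelated errors the observed covariances equal the true-score covariances, so only the own-variance terms attenuate.
True-score variance = [16.1²·0.63 + 4.3²·0.78] + 89.999 = 177.725 + 89.999 = 267.724.
Reliability = 267.724 / 367.699 = 0.7281.

0.7281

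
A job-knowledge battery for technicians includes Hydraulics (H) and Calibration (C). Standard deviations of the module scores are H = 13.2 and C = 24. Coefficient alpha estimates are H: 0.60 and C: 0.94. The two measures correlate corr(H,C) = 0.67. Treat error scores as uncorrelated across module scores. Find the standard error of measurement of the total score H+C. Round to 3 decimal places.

Var(total) = 750.24 + 424.512 = 1174.75.
True-score variance = 645.984 + 424.512 = 1070.5, so reliability = 0.9113.
Error variance = 1174.75 − 1070.5 = 104.256; SEM = √104.256 = 10.211.

10.211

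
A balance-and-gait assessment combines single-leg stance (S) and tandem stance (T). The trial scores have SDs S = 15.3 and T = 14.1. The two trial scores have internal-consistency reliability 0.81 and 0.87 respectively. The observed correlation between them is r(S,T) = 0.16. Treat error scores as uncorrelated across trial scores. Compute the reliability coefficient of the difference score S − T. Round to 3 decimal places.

Var(S−T) = 15.3² + 14.1² − 2·15.3·14.1·0.16 = 432.9 − 69.0336 = 363.866.
Because errors are independent across components, Cov(Tᵢ,Tⱼ) = Cov(Xᵢ,Xⱼ); the off-diagonal part of the true-score variance is the same as above.
True-score variance = [15.3²·0.81 + 14.1²·0.87] − 69.0336 = 362.578 − 69.0336 = 293.544.
Reliability = 293.544 / 363.866 = 0.807.

0.807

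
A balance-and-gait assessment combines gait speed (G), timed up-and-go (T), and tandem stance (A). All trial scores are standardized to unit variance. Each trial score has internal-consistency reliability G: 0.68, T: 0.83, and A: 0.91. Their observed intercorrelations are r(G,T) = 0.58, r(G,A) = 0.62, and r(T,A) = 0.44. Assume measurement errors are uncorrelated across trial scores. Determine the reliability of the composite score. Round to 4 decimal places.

0.9076

Var(G+T+A) = 3 + 2·[0.58 + 0.62 + 0.44] = 3 + 3.28 = 6.28.
With uncorrelated errors the cross-covariances are all true-score covariance, so they carry over unchanged; only the diagonal terms shrink to ρᵢσᵢ².
True-score variance = [0.68 + 0.83 + 0.91] + 3.28 = 2.42 + 3.28 = 5.7.
Reliability = 5.7 / 6.28 = 0.9076.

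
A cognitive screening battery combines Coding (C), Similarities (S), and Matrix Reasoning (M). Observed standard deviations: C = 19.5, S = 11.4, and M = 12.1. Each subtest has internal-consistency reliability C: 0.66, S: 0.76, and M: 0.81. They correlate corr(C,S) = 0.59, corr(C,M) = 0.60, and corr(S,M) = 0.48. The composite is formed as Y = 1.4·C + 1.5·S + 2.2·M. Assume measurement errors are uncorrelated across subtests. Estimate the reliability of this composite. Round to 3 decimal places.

Var(Y) = 1.4²·19.5² + 1.5²·11.4² + 2.2²·12.1² + 2·[2.1·19.5·11.4·0.59 + 3.08·19.5·12.1·0.60 + 3.3·11.4·12.1·0.48] = 1746.32 + 1859.92 = 3606.25.
With uncorrelated errors the cross-covariances are all true-score covariance, so they carry over unchanged; only the diagonal terms shrink to ρᵢσᵢ².
True-score variance = [1.4²·19.5²·0.66 + 1.5²·11.4²·0.76 + 2.2²·12.1²·0.81] + 1859.92 = 1288.11 + 1859.92 = 3148.03.
Reliability = 3148.03 / 3606.25 = 0.873.

0.873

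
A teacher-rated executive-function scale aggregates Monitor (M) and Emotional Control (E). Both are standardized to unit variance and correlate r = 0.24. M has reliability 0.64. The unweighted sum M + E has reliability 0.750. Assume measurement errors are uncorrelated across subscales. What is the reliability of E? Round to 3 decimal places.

Var(M+E) = 2 + 2·0.24 = 2.480.
True-score variance = ρ_M + ρ_E + 2·0.24, so 0.750 = (0.64 + ρ_E + 0.48) / 2.480.
ρ_E = 0.750·2.480 − 0.64 − 0.48 = 0.740.

0.740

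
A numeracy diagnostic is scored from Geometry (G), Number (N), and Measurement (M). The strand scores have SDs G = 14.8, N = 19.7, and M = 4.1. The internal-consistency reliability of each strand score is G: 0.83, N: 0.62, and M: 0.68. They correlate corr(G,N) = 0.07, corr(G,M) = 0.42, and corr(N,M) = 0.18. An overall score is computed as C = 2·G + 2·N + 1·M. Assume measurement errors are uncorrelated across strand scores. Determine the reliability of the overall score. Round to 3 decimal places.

Var(C) = 2²·14.8² + 2²·19.7² + 4.1² + 2·[4·14.8·19.7·0.07 + 2·14.8·4.1·0.42 + 2·19.7·4.1·0.18] = 2445.33 + 323.37 = 2768.7.
Under uncorrelated errors the observed covariances equal the true-score covariances, so only the own-variance terms attenuate.
True-score variance = [2²·14.8²·0.83 + 2²·19.7²·0.62 + 4.1²·0.68] + 323.37 = 1701.11 + 323.37 = 2024.48.
Reliability = 2024.48 / 2768.7 = 0.731.

0.731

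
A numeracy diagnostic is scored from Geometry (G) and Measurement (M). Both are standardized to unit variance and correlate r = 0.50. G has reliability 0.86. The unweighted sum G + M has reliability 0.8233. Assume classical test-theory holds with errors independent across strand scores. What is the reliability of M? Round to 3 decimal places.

Var(G+M) = 2 + 2·0.50 = 3.000.
True-score variance = ρ_G + ρ_M + 2·0.50, so 0.8233 = (0.86 + ρ_M + 1.00) / 3.000.
ρ_M = 0.8233·3.000 − 0.86 − 1.00 = 0.610.

0.610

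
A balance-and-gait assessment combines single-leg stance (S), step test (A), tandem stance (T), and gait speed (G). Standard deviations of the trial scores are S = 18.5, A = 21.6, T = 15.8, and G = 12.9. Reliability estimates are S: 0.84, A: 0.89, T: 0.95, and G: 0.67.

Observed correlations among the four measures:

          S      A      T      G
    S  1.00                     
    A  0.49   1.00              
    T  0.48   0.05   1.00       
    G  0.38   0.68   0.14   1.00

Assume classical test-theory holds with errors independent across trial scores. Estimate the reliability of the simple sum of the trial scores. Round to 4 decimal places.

0.9319

Var(S+A+T+G) = 18.5² + 21.6² + 15.8² + 12.9² + 2·[18.5·21.6·0.49 + 18.5·15.8·0.48 + 18.5·12.9·0.38 + 21.6·15.8·0.05 + 21.6·12.9·0.68 + 15.8·12.9·0.14] = 1224.86 + 1323.74 = 2548.6.
With uncorrelated errors the cross-covariances are all true-score covariance, so they carry over unchanged; only the diagonal terms shrink to ρᵢσᵢ².
True-score variance = [18.5²·0.84 + 21.6²·0.89 + 15.8²·0.95 + 12.9²·0.67] + 1323.74 = 1051.38 + 1323.74 = 2375.12.
Reliability = 2375.12 / 2548.6 = 0.9319.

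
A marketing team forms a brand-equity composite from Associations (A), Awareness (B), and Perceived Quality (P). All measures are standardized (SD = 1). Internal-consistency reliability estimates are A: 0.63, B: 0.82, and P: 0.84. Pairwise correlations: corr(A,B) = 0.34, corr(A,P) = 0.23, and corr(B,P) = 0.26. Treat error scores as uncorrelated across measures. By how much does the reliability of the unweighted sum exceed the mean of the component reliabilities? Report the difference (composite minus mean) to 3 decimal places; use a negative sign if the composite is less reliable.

0.084

Var(sum) = 3 + 1.66 = 4.66; true-score variance = 2.29 + 1.66 = 3.95; composite reliability = 0.8476.
Mean component reliability = 0.7633.
Difference = 0.8476 − 0.7633 = 0.084.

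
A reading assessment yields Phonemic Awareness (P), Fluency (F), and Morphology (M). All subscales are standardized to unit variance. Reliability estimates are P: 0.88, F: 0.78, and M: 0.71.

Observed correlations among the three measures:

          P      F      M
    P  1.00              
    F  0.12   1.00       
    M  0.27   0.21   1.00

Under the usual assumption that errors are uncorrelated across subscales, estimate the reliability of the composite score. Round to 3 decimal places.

Var(P+F+M) = 3 + 2·[0.12 + 0.27 + 0.21] = 3 + 1.2 = 4.2.
Because errors are independent across components, Cov(Tᵢ,Tⱼ) = Cov(Xᵢ,Xⱼ); the off-diagonal part of the true-score variance is the same as above.
True-score variance = [0.88 + 0.78 + 0.71] + 1.2 = 2.37 + 1.2 = 3.57.
Reliability = 3.57 / 4.2 = 0.850.

0.850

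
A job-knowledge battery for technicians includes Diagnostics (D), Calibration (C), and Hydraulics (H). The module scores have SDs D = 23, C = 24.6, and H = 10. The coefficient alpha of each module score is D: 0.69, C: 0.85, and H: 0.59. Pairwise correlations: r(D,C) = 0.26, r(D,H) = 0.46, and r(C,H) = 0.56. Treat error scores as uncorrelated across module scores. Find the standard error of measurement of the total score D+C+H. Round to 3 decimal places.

17.198

Var(total) = 1234.16 + 781.336 = 2015.5.
True-score variance = 938.396 + 781.336 = 1719.73, so reliability = 0.8533.
Error variance = 2015.5 − 1719.73 = 295.764; SEM = √295.764 = 17.198.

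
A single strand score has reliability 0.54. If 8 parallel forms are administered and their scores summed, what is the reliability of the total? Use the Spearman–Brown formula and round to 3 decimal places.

0.904

ρ_k = kρ / (1 + (k−1)ρ) = 8·0.54 / (1 + 7·0.54) = 4.320 / 4.780 = 0.904.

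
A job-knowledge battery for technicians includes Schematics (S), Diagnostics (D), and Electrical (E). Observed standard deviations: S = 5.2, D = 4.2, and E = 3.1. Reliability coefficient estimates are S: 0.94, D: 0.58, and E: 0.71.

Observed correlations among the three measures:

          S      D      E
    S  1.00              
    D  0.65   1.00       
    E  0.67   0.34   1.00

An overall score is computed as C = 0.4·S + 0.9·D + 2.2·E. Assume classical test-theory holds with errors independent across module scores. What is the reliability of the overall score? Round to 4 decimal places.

0.8235

Var(C) = 0.4²·5.2² + 0.9²·4.2² + 2.2²·3.1² + 2·[0.36·5.2·4.2·0.65 + 0.88·5.2·3.1·0.67 + 1.98·4.2·3.1·0.34] = 65.1272 + 46.76 = 111.887.
With uncorrelated errors the cross-covariances are all true-score covariance, so they carry over unchanged; only the diagonal terms shrink to ρᵢσᵢ².
True-score variance = [0.4²·5.2²·0.94 + 0.9²·4.2²·0.58 + 2.2²·3.1²·0.71] + 46.76 = 45.3779 + 46.76 = 92.1378.
Reliability = 92.1378 / 111.887 = 0.8235.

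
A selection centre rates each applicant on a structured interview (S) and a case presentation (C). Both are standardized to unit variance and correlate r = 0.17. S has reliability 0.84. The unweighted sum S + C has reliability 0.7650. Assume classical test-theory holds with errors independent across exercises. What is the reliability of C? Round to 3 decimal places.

0.610

Var(S+C) = 2 + 2·0.17 = 2.340.
True-score variance = ρ_S + ρ_C + 2·0.17, so 0.7650 = (0.84 + ρ_C + 0.34) / 2.340.
ρ_C = 0.7650·2.340 − 0.84 − 0.34 = 0.610.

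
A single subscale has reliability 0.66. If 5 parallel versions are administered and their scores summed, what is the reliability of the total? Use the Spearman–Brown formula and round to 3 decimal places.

ρ_k = kρ / (1 + (k−1)ρ) = 5·0.66 / (1 + 4·0.66) = 3.300 / 3.640 = 0.907.

0.907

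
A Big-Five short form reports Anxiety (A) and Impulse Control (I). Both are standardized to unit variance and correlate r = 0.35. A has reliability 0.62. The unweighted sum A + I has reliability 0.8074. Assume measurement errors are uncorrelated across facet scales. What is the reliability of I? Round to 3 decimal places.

Var(A+I) = 2 + 2·0.35 = 2.700.
True-score variance = ρ_A + ρ_I + 2·0.35, so 0.8074 = (0.62 + ρ_I + 0.70) / 2.700.
ρ_I = 0.8074·2.700 − 0.62 − 0.70 = 0.860.

0.860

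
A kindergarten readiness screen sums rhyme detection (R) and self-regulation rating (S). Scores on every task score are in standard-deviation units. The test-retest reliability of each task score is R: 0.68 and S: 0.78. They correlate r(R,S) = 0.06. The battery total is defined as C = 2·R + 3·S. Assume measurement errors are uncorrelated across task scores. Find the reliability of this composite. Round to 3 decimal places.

Var(C) = 2² + 3² + 2·[6·0.06] = 13 + 0.72 = 13.72.
With uncorrelated errors the cross-covariances are all true-score covariance, so they carry over unchanged; only the diagonal terms shrink to ρᵢσᵢ².
True-score variance = [2²·0.68 + 3²·0.78] + 0.72 = 9.74 + 0.72 = 10.46.
Reliability = 10.46 / 13.72 = 0.762.

0.762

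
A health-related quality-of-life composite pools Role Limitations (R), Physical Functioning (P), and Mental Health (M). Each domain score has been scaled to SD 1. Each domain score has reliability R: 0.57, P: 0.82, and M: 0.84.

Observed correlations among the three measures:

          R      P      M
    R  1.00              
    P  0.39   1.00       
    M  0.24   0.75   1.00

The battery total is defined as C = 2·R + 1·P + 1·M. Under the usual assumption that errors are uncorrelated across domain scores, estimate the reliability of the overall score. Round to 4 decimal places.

Var(C) = 2² + 1 + 1 + 2·[2·0.39 + 2·0.24 + 0.75] = 6 + 4.02 = 10.02.
Because errors are independent across components, Cov(Tᵢ,Tⱼ) = Cov(Xᵢ,Xⱼ); the off-diagonal part of the true-score variance is the same as above.
True-score variance = [2²·0.57 + 0.82 + 0.84] + 4.02 = 3.94 + 4.02 = 7.96.
Reliability = 7.96 / 10.02 = 0.7944.

0.7944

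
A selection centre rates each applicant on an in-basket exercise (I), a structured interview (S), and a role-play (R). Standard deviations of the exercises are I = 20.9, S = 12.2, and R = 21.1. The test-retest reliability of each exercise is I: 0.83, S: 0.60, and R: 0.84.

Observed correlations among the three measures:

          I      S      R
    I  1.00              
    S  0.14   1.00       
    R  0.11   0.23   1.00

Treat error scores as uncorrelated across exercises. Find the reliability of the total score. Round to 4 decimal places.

Var(I+S+R) = 20.9² + 12.2² + 21.1² + 2·[20.9·12.2·0.14 + 20.9·21.1·0.11 + 12.2·21.1·0.23] = 1030.86 + 286.825 = 1317.69.
Under uncorrelated errors the observed covariances equal the true-score covariances, so only the own-variance terms attenuate.
True-score variance = [20.9²·0.83 + 12.2²·0.60 + 21.1²·0.84] + 286.825 = 825.833 + 286.825 = 1112.66.
Reliability = 1112.66 / 1317.69 = 0.8444.

0.8444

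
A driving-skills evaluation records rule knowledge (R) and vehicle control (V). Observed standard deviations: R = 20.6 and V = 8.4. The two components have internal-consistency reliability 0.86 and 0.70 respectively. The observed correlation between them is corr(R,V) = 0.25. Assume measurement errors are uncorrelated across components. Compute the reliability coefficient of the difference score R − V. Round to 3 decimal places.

0.803

Var(R−V) = 20.6² + 8.4² − 2·20.6·8.4·0.25 = 494.92 − 86.52 = 408.4.
Under uncorrelated errors the observed covariances equal the true-score covariances, so only the own-variance terms attenuate.
True-score variance = [20.6²·0.86 + 8.4²·0.70] − 86.52 = 414.342 − 86.52 = 327.822.
Reliability = 327.822 / 408.4 = 0.803.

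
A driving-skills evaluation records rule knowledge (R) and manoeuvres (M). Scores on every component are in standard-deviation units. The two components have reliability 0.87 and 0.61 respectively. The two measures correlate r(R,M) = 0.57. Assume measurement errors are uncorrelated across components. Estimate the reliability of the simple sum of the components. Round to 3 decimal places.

0.834

Var(R+M) = 2 + 2·[0.57] = 2 + 1.14 = 3.14.
Under uncorrelated errors the observed covariances equal the true-score covariances, so only the own-variance terms attenuate.
True-score variance = [0.87 + 0.61] + 1.14 = 1.48 + 1.14 = 2.62.
Reliability = 2.62 / 3.14 = 0.834.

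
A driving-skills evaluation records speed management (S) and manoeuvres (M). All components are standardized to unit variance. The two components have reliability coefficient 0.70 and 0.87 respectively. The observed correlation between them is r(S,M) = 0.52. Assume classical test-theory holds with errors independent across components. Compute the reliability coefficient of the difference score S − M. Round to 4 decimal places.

Var(S−M) = 1 + 1 − 2·0.52 = 2 − 1.04 = 0.96.
With uncorrelated errors the cross-covariances are all true-score covariance, so they carry over unchanged; only the diagonal terms shrink to ρᵢσᵢ².
True-score variance = [0.70 + 0.87] − 1.04 = 1.57 − 1.04 = 0.53.
Reliability = 0.53 / 0.96 = 0.5521.

0.5521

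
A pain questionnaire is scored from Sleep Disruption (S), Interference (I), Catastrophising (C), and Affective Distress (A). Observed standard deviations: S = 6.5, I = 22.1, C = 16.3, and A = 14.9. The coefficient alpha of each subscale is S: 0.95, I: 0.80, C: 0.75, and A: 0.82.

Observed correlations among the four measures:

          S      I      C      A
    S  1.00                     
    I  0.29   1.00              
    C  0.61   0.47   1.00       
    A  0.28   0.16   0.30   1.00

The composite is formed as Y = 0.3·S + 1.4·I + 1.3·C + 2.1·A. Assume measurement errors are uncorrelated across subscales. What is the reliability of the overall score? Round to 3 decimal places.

Var(Y) = 0.3²·6.5² + 1.4²·22.1² + 1.3²·16.3² + 2.1²·14.9² + 2·[0.42·6.5·22.1·0.29 + 0.39·6.5·16.3·0.61 + 0.63·6.5·14.9·0.28 + 1.82·22.1·16.3·0.47 + 2.94·22.1·14.9·0.16 + 2.73·16.3·14.9·0.30] = 2389.17 + 1443.47 = 3832.64.
Under uncorrelated errors the observed covariances equal the true-score covariances, so only the own-variance terms attenuate.
True-score variance = [0.3²·6.5²·0.95 + 1.4²·22.1²·0.80 + 1.3²·16.3²·0.75 + 2.1²·14.9²·0.82] + 1443.47 = 1909.03 + 1443.47 = 3352.51.
Reliability = 3352.51 / 3832.64 = 0.875.

0.875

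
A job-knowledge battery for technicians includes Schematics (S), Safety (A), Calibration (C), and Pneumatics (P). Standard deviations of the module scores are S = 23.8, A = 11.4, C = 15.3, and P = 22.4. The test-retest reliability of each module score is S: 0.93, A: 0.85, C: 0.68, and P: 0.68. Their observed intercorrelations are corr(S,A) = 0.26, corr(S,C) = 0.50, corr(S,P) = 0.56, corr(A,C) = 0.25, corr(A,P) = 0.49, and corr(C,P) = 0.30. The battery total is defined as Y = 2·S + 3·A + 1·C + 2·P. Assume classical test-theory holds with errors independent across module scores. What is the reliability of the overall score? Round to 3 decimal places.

0.911

Var(Y) = 2²·23.8² + 3²·11.4² + 15.3² + 2²·22.4² + 2·[6·23.8·11.4·0.26 + 2·23.8·15.3·0.50 + 4·23.8·22.4·0.56 + 3·11.4·15.3·0.25 + 6·11.4·22.4·0.49 + 2·15.3·22.4·0.30] = 5676.53 + 6137.59 = 11814.1.
Under uncorrelated errors the observed covariances equal the true-score covariances, so only the own-variance terms attenuate.
True-score variance = [2²·23.8²·0.93 + 3²·11.4²·0.85 + 15.3²·0.68 + 2²·22.4²·0.68] + 6137.59 = 4625.32 + 6137.59 = 10762.9.
Reliability = 10762.9 / 11814.1 = 0.911.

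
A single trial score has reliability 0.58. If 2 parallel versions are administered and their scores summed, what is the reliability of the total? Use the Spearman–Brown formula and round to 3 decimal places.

0.734

ρ_k = kρ / (1 + (k−1)ρ) = 2·0.58 / (1 + 1·0.58) = 1.160 / 1.580 = 0.734.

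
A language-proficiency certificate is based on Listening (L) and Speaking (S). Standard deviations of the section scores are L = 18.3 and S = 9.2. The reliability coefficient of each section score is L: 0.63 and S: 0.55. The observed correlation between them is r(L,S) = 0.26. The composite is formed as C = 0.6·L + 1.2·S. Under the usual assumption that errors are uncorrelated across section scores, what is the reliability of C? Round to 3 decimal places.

Var(C) = 0.6²·18.3² + 1.2²·9.2² + 2·[0.72·18.3·9.2·0.26] = 242.442 + 63.034 = 305.476.
With uncorrelated errors the cross-covariances are all true-score covariance, so they carry over unchanged; only the diagonal terms shrink to ρᵢσᵢ².
True-score variance = [0.6²·18.3²·0.63 + 1.2²·9.2²·0.55] + 63.034 = 142.988 + 63.034 = 206.022.
Reliability = 206.022 / 305.476 = 0.674.

0.674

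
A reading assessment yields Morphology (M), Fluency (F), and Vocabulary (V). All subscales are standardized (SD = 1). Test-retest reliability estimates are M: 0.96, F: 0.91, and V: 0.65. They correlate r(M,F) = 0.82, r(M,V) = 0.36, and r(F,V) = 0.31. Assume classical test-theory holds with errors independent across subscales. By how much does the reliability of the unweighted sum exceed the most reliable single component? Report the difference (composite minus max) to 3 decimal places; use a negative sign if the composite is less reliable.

Var(sum) = 3 + 2.98 = 5.98; true-score variance = 2.52 + 2.98 = 5.5; composite reliability = 0.9197.
Max component reliability = 0.9600.
Difference = 0.9197 − 0.9600 = -0.040.

-0.040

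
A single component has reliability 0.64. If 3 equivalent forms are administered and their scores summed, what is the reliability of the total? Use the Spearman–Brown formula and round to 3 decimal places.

0.842

ρ_k = kρ / (1 + (k−1)ρ) = 3·0.64 / (1 + 2·0.64) = 1.920 / 2.280 = 0.842.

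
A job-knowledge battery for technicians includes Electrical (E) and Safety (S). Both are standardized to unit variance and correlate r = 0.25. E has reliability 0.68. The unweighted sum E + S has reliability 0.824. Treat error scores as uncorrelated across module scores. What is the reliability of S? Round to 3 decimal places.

0.880

Var(E+S) = 2 + 2·0.25 = 2.500.
True-score variance = ρ_E + ρ_S + 2·0.25, so 0.824 = (0.68 + ρ_S + 0.50) / 2.500.
ρ_S = 0.824·2.500 − 0.68 − 0.50 = 0.880.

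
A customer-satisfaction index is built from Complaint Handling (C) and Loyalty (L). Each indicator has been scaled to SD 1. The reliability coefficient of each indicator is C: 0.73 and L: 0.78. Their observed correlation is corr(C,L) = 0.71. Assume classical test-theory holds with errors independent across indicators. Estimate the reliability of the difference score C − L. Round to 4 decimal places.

0.1552

Var(C−L) = 1 + 1 − 2·0.71 = 2 − 1.42 = 0.58.
Under uncorrelated errors the observed covariances equal the true-score covariances, so only the own-variance terms attenuate.
True-score variance = [0.73 + 0.78] − 1.42 = 1.51 − 1.42 = 0.09.
Reliability = 0.09 / 0.58 = 0.1552.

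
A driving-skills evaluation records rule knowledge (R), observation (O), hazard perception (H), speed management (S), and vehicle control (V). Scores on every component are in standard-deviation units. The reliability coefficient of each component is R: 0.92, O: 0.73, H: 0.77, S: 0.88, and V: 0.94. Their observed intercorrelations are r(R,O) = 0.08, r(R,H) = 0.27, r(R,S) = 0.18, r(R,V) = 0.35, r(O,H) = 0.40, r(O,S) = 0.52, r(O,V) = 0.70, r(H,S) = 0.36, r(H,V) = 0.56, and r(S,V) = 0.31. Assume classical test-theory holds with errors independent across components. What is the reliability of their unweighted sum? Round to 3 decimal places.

0.939

Var(R+O+H+S+V) = 5 + 2·[0.08 + 0.27 + 0.18 + 0.35 + 0.40 + 0.52 + 0.70 + 0.36 + 0.56 + 0.31] = 5 + 7.46 = 12.46.
Because errors are independent across components, Cov(Tᵢ,Tⱼ) = Cov(Xᵢ,Xⱼ); the off-diagonal part of the true-score variance is the same as above.
True-score variance = [0.92 + 0.73 + 0.77 + 0.88 + 0.94] + 7.46 = 4.24 + 7.46 = 11.7.
Reliability = 11.7 / 12.46 = 0.939.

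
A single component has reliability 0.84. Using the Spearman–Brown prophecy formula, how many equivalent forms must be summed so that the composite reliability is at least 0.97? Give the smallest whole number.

k ≥ ρ*(1−ρ₁)/(ρ₁(1−ρ*)) = 0.97·0.16 / (0.84·0.03) = 6.159.
Smallest integer k = 7.

7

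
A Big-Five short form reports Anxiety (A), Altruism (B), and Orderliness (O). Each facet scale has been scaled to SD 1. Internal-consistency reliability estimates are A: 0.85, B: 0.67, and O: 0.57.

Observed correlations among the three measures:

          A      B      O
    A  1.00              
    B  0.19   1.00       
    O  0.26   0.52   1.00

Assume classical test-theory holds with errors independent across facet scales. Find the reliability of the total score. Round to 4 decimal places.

0.8158

Var(A+B+O) = 3 + 2·[0.19 + 0.26 + 0.52] = 3 + 1.94 = 4.94.
With uncorrelated errors the cross-covariances are all true-score covariance, so they carry over unchanged; only the diagonal terms shrink to ρᵢσᵢ².
True-score variance = [0.85 + 0.67 + 0.57] + 1.94 = 2.09 + 1.94 = 4.03.
Reliability = 4.03 / 4.94 = 0.8158.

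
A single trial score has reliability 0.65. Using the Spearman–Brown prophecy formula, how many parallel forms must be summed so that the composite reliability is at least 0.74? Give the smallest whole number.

k ≥ ρ*(1−ρ₁)/(ρ₁(1−ρ*)) = 0.74·0.35 / (0.65·0.26) = 1.533.
Smallest integer k = 2.

2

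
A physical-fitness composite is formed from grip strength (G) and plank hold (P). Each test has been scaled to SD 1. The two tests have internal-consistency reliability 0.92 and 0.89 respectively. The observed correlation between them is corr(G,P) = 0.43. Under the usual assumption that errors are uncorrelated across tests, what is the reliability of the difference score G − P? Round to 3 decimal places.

Var(G−P) = 1 + 1 − 2·0.43 = 2 − 0.86 = 1.14.
Because errors are independent across components, Cov(Tᵢ,Tⱼ) = Cov(Xᵢ,Xⱼ); the off-diagonal part of the true-score variance is the same as above.
True-score variance = [0.92 + 0.89] − 0.86 = 1.81 − 0.86 = 0.95.
Reliability = 0.95 / 1.14 = 0.833.

0.833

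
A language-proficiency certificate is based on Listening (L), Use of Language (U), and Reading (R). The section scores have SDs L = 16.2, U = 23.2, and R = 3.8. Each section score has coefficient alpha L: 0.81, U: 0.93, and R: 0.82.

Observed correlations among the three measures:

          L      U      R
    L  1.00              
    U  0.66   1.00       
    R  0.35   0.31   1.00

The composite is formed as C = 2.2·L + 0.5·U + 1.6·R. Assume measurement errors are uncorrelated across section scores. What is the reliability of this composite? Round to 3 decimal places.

0.882

Var(C) = 2.2²·16.2² + 0.5²·23.2² + 1.6²·3.8² + 2·[1.1·16.2·23.2·0.66 + 3.52·16.2·3.8·0.35 + 0.8·23.2·3.8·0.31] = 1441.74 + 741.131 = 2182.87.
Because errors are independent across components, Cov(Tᵢ,Tⱼ) = Cov(Xᵢ,Xⱼ); the off-diagonal part of the true-score variance is the same as above.
True-score variance = [2.2²·16.2²·0.81 + 0.5²·23.2²·0.93 + 1.6²·3.8²·0.82] + 741.131 = 1184.32 + 741.131 = 1925.45.
Reliability = 1925.45 / 2182.87 = 0.882.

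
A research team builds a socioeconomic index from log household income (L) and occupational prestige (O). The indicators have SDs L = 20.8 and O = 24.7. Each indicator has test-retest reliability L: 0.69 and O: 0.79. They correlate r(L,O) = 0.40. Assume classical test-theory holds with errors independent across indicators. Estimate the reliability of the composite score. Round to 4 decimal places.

Var(L+O) = 20.8² + 24.7² + 2·[20.8·24.7·0.40] = 1042.73 + 411.008 = 1453.74.
Because errors are independent across components, Cov(Tᵢ,Tⱼ) = Cov(Xᵢ,Xⱼ); the off-diagonal part of the true-score variance is the same as above.
True-score variance = [20.8²·0.69 + 24.7²·0.79] + 411.008 = 780.493 + 411.008 = 1191.5.
Reliability = 1191.5 / 1453.74 = 0.8196.

0.8196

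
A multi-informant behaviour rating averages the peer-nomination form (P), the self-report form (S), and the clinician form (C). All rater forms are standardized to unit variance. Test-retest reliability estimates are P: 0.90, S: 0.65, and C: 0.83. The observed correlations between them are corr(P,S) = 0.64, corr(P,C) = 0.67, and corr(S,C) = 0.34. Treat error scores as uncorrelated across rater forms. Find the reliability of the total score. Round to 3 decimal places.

0.902

Var(P+S+C) = 3 + 2·[0.64 + 0.67 + 0.34] = 3 + 3.3 = 6.3.
Under uncorrelated errors the observed covariances equal the true-score covariances, so only the own-variance terms attenuate.
True-score variance = [0.90 + 0.65 + 0.83] + 3.3 = 2.38 + 3.3 = 5.68.
Reliability = 5.68 / 6.3 = 0.902.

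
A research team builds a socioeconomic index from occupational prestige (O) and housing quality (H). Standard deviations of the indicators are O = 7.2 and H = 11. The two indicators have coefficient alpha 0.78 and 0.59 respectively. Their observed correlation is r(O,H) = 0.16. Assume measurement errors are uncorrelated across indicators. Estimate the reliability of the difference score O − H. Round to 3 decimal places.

Var(O−H) = 7.2² + 11² − 2·7.2·11·0.16 = 172.84 − 25.344 = 147.496.
Because errors are independent across components, Cov(Tᵢ,Tⱼ) = Cov(Xᵢ,Xⱼ); the off-diagonal part of the true-score variance is the same as above.
True-score variance = [7.2²·0.78 + 11²·0.59] − 25.344 = 111.825 − 25.344 = 86.4812.
Reliability = 86.4812 / 147.496 = 0.586.

0.586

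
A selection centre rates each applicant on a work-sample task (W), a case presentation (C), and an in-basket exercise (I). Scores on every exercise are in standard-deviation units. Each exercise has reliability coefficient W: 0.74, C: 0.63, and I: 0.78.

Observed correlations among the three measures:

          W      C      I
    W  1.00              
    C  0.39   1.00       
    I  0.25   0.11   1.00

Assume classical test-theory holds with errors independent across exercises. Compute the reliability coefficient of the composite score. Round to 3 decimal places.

0.811

Var(W+C+I) = 3 + 2·[0.39 + 0.25 + 0.11] = 3 + 1.5 = 4.5.
With uncorrelated errors the cross-covariances are all true-score covariance, so they carry over unchanged; only the diagonal terms shrink to ρᵢσᵢ².
True-score variance = [0.74 + 0.63 + 0.78] + 1.5 = 2.15 + 1.5 = 3.65.
Reliability = 3.65 / 4.5 = 0.811.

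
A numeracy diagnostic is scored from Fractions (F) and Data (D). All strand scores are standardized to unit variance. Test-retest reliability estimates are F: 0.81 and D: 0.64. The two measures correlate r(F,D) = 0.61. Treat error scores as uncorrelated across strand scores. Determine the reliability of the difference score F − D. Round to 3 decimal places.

0.295

Var(F−D) = 1 + 1 − 2·0.61 = 2 − 1.22 = 0.78.
Under uncorrelated errors the observed covariances equal the true-score covariances, so only the own-variance terms attenuate.
True-score variance = [0.81 + 0.64] − 1.22 = 1.45 − 1.22 = 0.23.
Reliability = 0.23 / 0.78 = 0.295.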